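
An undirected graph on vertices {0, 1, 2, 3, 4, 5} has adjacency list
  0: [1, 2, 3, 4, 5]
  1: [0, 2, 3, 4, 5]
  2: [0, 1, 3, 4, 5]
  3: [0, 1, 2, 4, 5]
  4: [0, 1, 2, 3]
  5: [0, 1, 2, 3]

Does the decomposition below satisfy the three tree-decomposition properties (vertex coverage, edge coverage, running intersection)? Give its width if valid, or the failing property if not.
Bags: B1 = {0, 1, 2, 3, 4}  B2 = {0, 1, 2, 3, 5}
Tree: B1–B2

Checking the three conditions: (i) the bags cover all of {0, 1, 2, 3, 4, 5}; (ii) for each edge, some bag contains both endpoints; (iii) the bags containing any fixed vertex form a subtree. All hold, so the decomposition is valid with width 5 − 1 = 4.

Yes; width 4.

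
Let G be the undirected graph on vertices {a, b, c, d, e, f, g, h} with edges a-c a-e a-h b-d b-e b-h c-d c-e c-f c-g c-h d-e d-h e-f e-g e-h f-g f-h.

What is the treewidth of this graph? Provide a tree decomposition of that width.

Each bag holds 4 vertices, so the decomposition has width 3, which upper-bounds the treewidth. On the other hand G contains the 4-clique {c, e, f, g}. A clique must lie in a single bag of any decomposition, so no decomposition can have width below 3. Combining the bounds, tw(G) = 3.

Treewidth 3.
One such decomposition:
Bags: B1 = {c, d, e, h}  B2 = {c, e, f, h}  B3 = {c, e, f, g}  B4 = {b, d, e, h}  B5 = {a, c, e, h}
Tree: B1–B2, B2–B3, B1–B4, B1–B5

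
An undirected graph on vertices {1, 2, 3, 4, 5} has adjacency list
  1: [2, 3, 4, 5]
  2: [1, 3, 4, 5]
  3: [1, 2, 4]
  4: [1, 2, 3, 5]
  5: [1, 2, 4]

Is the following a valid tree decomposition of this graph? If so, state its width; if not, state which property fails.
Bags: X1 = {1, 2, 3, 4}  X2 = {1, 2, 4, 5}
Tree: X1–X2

Vertex coverage: the bags together contain {1, 2, 3, 4, 5}, the full vertex set. Edge coverage: each edge of G has both endpoints in at least one bag. Running intersection: for every vertex, the bags containing it form a connected subtree. All three properties hold, so this is a valid tree decomposition of width max|bag| − 1 = 3, and hence tw(G) ≤ 3.

Yes; width 3.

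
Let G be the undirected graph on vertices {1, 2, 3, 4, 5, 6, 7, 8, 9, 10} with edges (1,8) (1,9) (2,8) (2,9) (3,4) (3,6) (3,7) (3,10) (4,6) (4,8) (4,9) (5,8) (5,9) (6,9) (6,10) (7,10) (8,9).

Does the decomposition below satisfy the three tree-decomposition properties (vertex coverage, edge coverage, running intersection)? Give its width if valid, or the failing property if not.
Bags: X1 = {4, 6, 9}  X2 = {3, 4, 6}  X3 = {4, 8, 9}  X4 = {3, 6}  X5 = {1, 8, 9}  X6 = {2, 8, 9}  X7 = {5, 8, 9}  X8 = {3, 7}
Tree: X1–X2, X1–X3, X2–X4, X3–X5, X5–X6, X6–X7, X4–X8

No — vertex 10 appears in no bag.

A tree decomposition must satisfy three properties: every vertex lies in some bag; for every edge, both endpoints lie together in some bag; and for every vertex, the bags containing it form a connected subtree. Here vertex 10 appears in no bag, so the decomposition is invalid.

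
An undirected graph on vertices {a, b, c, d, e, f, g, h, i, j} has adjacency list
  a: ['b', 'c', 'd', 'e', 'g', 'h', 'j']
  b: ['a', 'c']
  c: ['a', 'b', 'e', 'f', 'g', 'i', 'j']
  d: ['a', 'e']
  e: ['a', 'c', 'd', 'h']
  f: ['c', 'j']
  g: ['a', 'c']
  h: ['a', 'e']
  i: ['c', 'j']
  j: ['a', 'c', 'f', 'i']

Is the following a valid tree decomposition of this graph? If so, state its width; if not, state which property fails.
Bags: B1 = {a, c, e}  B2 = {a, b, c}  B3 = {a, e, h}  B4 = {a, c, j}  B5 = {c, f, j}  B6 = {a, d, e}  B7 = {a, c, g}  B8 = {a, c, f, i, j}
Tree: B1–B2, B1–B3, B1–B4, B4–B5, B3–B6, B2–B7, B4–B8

No — bags containing vertex f are not connected in the tree.

A tree decomposition must satisfy three properties: every vertex lies in some bag; for every edge, both endpoints lie together in some bag; and for every vertex, the bags containing it form a connected subtree. Here bags containing vertex f are not connected in the tree, so the decomposition is invalid.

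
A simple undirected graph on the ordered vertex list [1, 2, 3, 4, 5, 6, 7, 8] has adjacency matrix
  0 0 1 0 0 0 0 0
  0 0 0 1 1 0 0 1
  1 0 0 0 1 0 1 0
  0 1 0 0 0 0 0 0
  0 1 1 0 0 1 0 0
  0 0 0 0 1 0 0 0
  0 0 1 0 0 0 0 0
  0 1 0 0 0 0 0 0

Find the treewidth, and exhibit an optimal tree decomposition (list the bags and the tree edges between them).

Treewidth 1.
Bags: B1 = {3, 5}  B2 = {1, 3}  B3 = {2, 5}  B4 = {3, 7}  B5 = {2, 4}  B6 = {5, 6}  B7 = {2, 8}
Tree: B1–B2, B1–B3, B2–B4, B3–B5, B1–B6, B5–B7

Every bag has size at most 2, so the width is 2 − 1 = 1 and tw(G) ≤ 1. Any graph with an edge has treewidth ≥ 1, and G has the edge 3–5. Combining the bounds, tw(G) = 1.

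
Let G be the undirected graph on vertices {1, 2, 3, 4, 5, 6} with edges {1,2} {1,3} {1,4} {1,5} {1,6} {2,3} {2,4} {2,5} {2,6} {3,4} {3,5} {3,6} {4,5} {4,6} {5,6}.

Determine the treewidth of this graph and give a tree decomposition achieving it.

A single bag containing all 6 vertices is trivially a valid decomposition of width 5. For the lower bound, the 6 vertices {1, 2, 3, 4, 5, 6} are pairwise adjacent, and any tree decomposition puts a clique entirely inside one bag — forcing width ≥ 5. The upper and lower bounds meet at 5, so that is the treewidth.

Treewidth 5.
One optimal decomposition is:
Bags: B1 = {1, 2, 3, 4, 5, 6}
Tree: (single bag)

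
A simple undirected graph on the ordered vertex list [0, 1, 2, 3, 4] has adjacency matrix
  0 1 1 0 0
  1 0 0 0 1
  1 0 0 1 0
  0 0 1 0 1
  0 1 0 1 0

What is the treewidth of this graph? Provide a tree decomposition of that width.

The largest bag has 3 vertices, giving width 2; this decomposition certifies tw(G) ≤ 2. For the lower bound, G contains the cycle 2–0–1–4–3–2, so G is not a forest; only forests have treewidth ≤ 1, hence tw(G) ≥ 2. Combining the bounds, tw(G) = 2.

Treewidth 2.
Bags: B1 = {0, 1, 2}  B2 = {1, 2, 4}  B3 = {2, 3, 4}
Tree: B1–B2, B2–B3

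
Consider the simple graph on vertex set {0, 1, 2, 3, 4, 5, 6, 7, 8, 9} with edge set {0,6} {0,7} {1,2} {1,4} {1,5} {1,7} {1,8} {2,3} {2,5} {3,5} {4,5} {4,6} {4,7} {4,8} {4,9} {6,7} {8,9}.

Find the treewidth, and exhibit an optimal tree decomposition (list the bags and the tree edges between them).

Treewidth 2.
One such decomposition:
Bags: B1 = {1, 4, 5}  B2 = {1, 4, 7}  B3 = {1, 4, 8}  B4 = {1, 2, 5}  B5 = {4, 6, 7}  B6 = {0, 6, 7}  B7 = {4, 8, 9}  B8 = {2, 3, 5}
Tree: B1–B2, B2–B3, B1–B4, B2–B5, B5–B6, B3–B7, B4–B8

Each bag holds 3 vertices, so the decomposition has width 2, which upper-bounds the treewidth. For the lower bound, the 3 vertices {0, 6, 7} are pairwise adjacent, and any tree decomposition puts a clique entirely inside one bag — forcing width ≥ 2. The upper and lower bounds meet at 2, so that is the treewidth.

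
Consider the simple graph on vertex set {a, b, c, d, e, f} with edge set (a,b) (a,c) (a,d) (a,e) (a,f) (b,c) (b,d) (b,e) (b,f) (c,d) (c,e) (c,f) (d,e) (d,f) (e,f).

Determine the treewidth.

A width-5 tree decomposition is:
Bags: B1 = {a, b, c, d, e, f}
Tree: (single bag)
A single bag containing all 6 vertices is trivially a valid decomposition of width 5. On the other hand G contains the 6-clique {a, b, c, d, e, f}. A clique must lie in a single bag of any decomposition, so no decomposition can have width below 5. Hence tw(G) = 5 exactly.

5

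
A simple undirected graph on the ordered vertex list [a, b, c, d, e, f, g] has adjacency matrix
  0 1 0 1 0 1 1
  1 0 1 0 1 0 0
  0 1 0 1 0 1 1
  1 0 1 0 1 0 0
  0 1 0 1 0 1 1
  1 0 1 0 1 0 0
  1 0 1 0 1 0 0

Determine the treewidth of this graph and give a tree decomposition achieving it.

Each bag holds 4 vertices, so the decomposition has width 3, which upper-bounds the treewidth. For the lower bound: the 4 vertex sets {c,f}, {b,e}, {a}, {d} are disjoint, each induces a connected subgraph, and every pair is joined by at least one edge of G. Contracting each set to a single vertex therefore yields K_{4} as a minor, and since treewidth is minor-monotone, tw(G) ≥ tw(K_{4}) = 3. Hence tw(G) = 3 exactly.

Treewidth 3.
One optimal decomposition is:
Bags: B1 = {a, c, e, f}  B2 = {a, b, c, e}  B3 = {a, c, d, e}  B4 = {a, c, e, g}
Tree: B1–B2, B2–B3, B3–B4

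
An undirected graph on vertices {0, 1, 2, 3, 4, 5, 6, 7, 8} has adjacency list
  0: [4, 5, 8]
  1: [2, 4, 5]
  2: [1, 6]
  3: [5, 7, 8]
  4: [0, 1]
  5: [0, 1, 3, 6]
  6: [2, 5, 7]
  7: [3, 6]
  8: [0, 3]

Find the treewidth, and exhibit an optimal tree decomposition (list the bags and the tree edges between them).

Treewidth 3.
Bags: B1 = {0, 3, 4, 8}  B2 = {0, 3, 4, 5}  B3 = {1, 3, 4, 5}  B4 = {1, 3, 5, 7}  B5 = {1, 5, 6, 7}  B6 = {1, 2, 6, 7}
Tree: B1–B2, B2–B3, B3–B4, B4–B5, B5–B6

The largest bag has 4 vertices, giving width 3; this decomposition certifies tw(G) ≤ 3. For the lower bound: the 4 vertex sets {0,4,8}, {3}, {5}, {1,2,6,7} are disjoint, each induces a connected subgraph, and every pair is joined by at least one edge of G. Contracting each set to a single vertex therefore yields K_{4} as a minor, and since treewidth is minor-monotone, tw(G) ≥ tw(K_{4}) = 3. Hence tw(G) = 3 exactly.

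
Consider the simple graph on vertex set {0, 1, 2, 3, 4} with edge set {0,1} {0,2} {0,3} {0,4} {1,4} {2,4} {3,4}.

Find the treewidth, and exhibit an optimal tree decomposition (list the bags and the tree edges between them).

The largest bag has 3 vertices, giving width 2; this decomposition certifies tw(G) ≤ 2. For the lower bound, the 3 vertices {0, 1, 4} are pairwise adjacent, and any tree decomposition puts a clique entirely inside one bag — forcing width ≥ 2. The upper and lower bounds meet at 2, so that is the treewidth.

Treewidth 2.
One such decomposition:
Bags: B1 = {0, 2, 4}  B2 = {0, 3, 4}  B3 = {0, 1, 4}
Tree: B1–B2, B1–B3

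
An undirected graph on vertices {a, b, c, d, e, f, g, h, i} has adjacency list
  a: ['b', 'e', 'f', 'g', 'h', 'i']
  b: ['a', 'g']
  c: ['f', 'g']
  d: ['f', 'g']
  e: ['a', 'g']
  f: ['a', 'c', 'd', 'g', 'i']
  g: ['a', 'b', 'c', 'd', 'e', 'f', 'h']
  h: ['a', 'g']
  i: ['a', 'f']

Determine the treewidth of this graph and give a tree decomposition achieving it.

Treewidth 2.
Bags: B1 = {a, f, g}  B2 = {a, b, g}  B3 = {a, g, h}  B4 = {a, e, g}  B5 = {a, f, i}  B6 = {c, f, g}  B7 = {d, f, g}
Tree: B1–B2, B2–B3, B3–B4, B1–B5, B1–B6, B6–B7

The largest bag has 3 vertices, giving width 2; this decomposition certifies tw(G) ≤ 2. For the lower bound, the 3 vertices {d, f, g} are pairwise adjacent, and any tree decomposition puts a clique entirely inside one bag — forcing width ≥ 2. The upper and lower bounds meet at 2, so that is the treewidth.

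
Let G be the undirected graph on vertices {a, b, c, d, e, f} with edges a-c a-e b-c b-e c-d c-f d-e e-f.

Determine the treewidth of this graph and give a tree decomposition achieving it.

Each bag holds 3 vertices, so the decomposition has width 2, which upper-bounds the treewidth. For the lower bound, G contains the cycle e–b–c–a–e, so G is not a forest; only forests have treewidth ≤ 1, hence tw(G) ≥ 2. Hence tw(G) = 2 exactly.

Treewidth 2.
Bags: B1 = {b, c, e}  B2 = {a, c, e}  B3 = {c, d, e}  B4 = {c, e, f}
Tree: B1–B2, B2–B3, B3–B4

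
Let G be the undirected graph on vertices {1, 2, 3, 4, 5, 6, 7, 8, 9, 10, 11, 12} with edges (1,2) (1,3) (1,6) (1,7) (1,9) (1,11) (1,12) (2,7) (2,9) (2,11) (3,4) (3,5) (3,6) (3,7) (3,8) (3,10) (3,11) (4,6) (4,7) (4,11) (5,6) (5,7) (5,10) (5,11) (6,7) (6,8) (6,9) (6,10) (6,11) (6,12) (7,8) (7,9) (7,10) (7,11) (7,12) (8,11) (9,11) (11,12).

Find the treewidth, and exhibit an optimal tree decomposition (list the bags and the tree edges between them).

Each bag holds 5 vertices, so the decomposition has width 4, which upper-bounds the treewidth. For the lower bound, the 5 vertices {1, 2, 7, 9, 11} are pairwise adjacent, and any tree decomposition puts a clique entirely inside one bag — forcing width ≥ 4. The upper and lower bounds meet at 4, so that is the treewidth.

Treewidth 4.
One such decomposition:
Bags: B1 = {3, 6, 7, 8, 11}  B2 = {3, 4, 6, 7, 11}  B3 = {3, 5, 6, 7, 11}  B4 = {1, 3, 6, 7, 11}  B5 = {1, 6, 7, 11, 12}  B6 = {1, 6, 7, 9, 11}  B7 = {3, 5, 6, 7, 10}  B8 = {1, 2, 7, 9, 11}
Tree: B1–B2, B1–B3, B2–B4, B4–B5, B5–B6, B3–B7, B6–B8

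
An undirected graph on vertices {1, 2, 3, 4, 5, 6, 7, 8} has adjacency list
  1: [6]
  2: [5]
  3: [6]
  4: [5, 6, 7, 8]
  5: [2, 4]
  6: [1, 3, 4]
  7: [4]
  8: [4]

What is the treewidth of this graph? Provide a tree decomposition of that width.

Treewidth 1.
One optimal decomposition is:
Bags: B1 = {4, 6}  B2 = {1, 6}  B3 = {3, 6}  B4 = {4, 7}  B5 = {4, 5}  B6 = {4, 8}  B7 = {2, 5}
Tree: B1–B2, B1–B3, B1–B4, B1–B5, B1–B6, B5–B7

The largest bag has 2 vertices, giving width 1; this decomposition certifies tw(G) ≤ 1. Since G has at least one edge (e.g. 4–6), it is not an edgeless graph, so tw(G) ≥ 1. Hence tw(G) = 1 exactly.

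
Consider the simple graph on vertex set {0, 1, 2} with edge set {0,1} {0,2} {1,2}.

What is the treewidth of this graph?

A width-2 tree decomposition is:
Bags: B1 = {0, 1, 2}
Tree: (single bag)
A single bag containing all 3 vertices is trivially a valid decomposition of width 2. For the lower bound, the 3 vertices {0, 1, 2} are pairwise adjacent, and any tree decomposition puts a clique entirely inside one bag — forcing width ≥ 2. Therefore the treewidth is 2.

2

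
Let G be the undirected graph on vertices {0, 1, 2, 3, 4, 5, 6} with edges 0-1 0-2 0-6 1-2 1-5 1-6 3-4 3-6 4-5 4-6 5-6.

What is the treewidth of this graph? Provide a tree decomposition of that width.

Every bag has size at most 3, so the width is 3 − 1 = 2 and tw(G) ≤ 2. Conversely, {0, 1, 2} is a clique of size 3, and the vertices of any clique must share a bag in every tree decomposition; so some bag has ≥ 3 vertices and tw(G) ≥ 2. Combining the bounds, tw(G) = 2.

Treewidth 2.
Bags: B1 = {0, 1, 6}  B2 = {0, 1, 2}  B3 = {1, 5, 6}  B4 = {4, 5, 6}  B5 = {3, 4, 6}
Tree: B1–B2, B1–B3, B3–B4, B4–B5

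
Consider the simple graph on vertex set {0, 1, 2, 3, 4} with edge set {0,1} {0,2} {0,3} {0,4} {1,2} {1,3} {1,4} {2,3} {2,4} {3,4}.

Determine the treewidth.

4

A width-4 tree decomposition is:
Bags: B1 = {0, 1, 2, 3, 4}
Tree: (single bag)
With just one bag of size 5, the width is 5 − 1 = 4, so tw(G) ≤ 4. For the lower bound, the 5 vertices {0, 1, 2, 3, 4} are pairwise adjacent, and any tree decomposition puts a clique entirely inside one bag — forcing width ≥ 4. The upper and lower bounds meet at 4, so that is the treewidth.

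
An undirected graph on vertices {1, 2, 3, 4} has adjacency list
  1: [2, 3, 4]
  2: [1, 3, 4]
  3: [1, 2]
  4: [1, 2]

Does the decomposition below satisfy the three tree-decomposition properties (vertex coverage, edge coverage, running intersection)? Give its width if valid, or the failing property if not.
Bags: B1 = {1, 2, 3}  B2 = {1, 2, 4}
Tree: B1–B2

Yes; width 2.

Every vertex of G appears in some bag (union = {1, 2, 3, 4}); every edge is covered by a bag; and for each vertex v the set of bags containing v is connected in the bag tree. The decomposition is therefore valid. The largest bag has 3 vertices, so the width is 2.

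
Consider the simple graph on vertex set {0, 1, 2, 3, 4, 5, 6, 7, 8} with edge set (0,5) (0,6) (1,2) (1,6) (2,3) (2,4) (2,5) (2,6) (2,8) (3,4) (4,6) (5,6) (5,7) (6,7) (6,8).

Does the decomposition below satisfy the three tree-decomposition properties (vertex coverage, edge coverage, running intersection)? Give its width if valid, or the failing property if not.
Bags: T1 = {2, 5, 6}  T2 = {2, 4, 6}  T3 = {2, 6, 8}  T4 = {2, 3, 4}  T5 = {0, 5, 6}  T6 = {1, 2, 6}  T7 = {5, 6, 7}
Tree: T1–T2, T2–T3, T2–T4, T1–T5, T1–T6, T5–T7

Checking the three conditions: (i) the bags cover all of {0, 1, 2, 3, 4, 5, 6, 7, 8}; (ii) for each edge, some bag contains both endpoints; (iii) the bags containing any fixed vertex form a subtree. All hold, so the decomposition is valid with width 3 − 1 = 2.

Yes; width 2.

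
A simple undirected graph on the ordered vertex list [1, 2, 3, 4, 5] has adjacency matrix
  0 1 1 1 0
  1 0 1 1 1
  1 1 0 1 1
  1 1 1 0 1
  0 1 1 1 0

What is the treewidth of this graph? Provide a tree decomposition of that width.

The largest bag has 4 vertices, giving width 3; this decomposition certifies tw(G) ≤ 3. For the lower bound, the 4 vertices {1, 2, 3, 4} are pairwise adjacent, and any tree decomposition puts a clique entirely inside one bag — forcing width ≥ 3. Therefore the treewidth is 3.

Treewidth 3.
Bags: B1 = {1, 2, 3, 4}  B2 = {2, 3, 4, 5}
Tree: B1–B2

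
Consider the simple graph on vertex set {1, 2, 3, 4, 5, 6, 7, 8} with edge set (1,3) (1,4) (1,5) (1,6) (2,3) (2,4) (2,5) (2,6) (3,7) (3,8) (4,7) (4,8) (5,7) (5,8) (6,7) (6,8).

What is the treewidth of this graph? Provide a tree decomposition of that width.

Treewidth 4.
One optimal decomposition is:
Bags: B1 = {1, 2, 3, 7, 8}  B2 = {1, 2, 5, 7, 8}  B3 = {1, 2, 4, 7, 8}  B4 = {1, 2, 6, 7, 8}
Tree: B1–B2, B2–B3, B3–B4

Every bag has size at most 5, so the width is 5 − 1 = 4 and tw(G) ≤ 4. For the lower bound: the 5 vertex sets {3,8}, {1,5}, {4,7}, {2}, {6} are disjoint, each induces a connected subgraph, and every pair is joined by at least one edge of G. Contracting each set to a single vertex therefore yields K_{5} as a minor, and since treewidth is minor-monotone, tw(G) ≥ tw(K_{5}) = 4. Hence tw(G) = 4 exactly.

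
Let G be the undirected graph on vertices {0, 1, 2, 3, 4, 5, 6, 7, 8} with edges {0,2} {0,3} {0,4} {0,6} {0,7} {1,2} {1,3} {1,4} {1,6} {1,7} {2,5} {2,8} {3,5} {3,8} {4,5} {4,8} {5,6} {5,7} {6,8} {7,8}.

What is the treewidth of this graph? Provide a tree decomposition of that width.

Treewidth 4.
One optimal decomposition is:
Bags: B1 = {0, 1, 5, 7, 8}  B2 = {0, 1, 4, 5, 8}  B3 = {0, 1, 5, 6, 8}  B4 = {0, 1, 2, 5, 8}  B5 = {0, 1, 3, 5, 8}
Tree: B1–B2, B2–B3, B3–B4, B4–B5

Each bag holds 5 vertices, so the decomposition has width 4, which upper-bounds the treewidth. For the lower bound: the 5 vertex sets {7,8}, {4,5}, {0,6}, {1}, {2} are disjoint, each induces a connected subgraph, and every pair is joined by at least one edge of G. Contracting each set to a single vertex therefore yields K_{5} as a minor, and since treewidth is minor-monotone, tw(G) ≥ tw(K_{5}) = 4. The upper and lower bounds meet at 4, so that is the treewidth.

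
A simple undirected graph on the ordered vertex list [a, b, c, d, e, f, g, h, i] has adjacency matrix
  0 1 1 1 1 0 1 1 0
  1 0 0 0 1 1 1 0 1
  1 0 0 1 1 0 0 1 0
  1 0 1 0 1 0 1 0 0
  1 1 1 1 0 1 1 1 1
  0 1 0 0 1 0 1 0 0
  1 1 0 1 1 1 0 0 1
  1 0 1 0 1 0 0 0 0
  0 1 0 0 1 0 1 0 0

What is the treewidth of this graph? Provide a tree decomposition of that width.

Treewidth 3.
Bags: B1 = {a, b, e, g}  B2 = {a, d, e, g}  B3 = {b, e, f, g}  B4 = {a, c, d, e}  B5 = {a, c, e, h}  B6 = {b, e, g, i}
Tree: B1–B2, B1–B3, B2–B4, B4–B5, B3–B6

Every bag has size at most 4, so the width is 4 − 1 = 3 and tw(G) ≤ 3. On the other hand G contains the 4-clique {a, d, e, g}. A clique must lie in a single bag of any decomposition, so no decomposition can have width below 3. The upper and lower bounds meet at 3, so that is the treewidth.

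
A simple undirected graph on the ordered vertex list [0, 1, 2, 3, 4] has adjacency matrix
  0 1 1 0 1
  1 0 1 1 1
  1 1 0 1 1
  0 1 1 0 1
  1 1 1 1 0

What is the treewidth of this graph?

3

A width-3 tree decomposition is:
Bags: B1 = {0, 1, 2, 4}  B2 = {1, 2, 3, 4}
Tree: B1–B2
Every bag has size at most 4, so the width is 4 − 1 = 3 and tw(G) ≤ 3. For the lower bound, the 4 vertices {0, 1, 2, 4} are pairwise adjacent, and any tree decomposition puts a clique entirely inside one bag — forcing width ≥ 3. Therefore the treewidth is 3.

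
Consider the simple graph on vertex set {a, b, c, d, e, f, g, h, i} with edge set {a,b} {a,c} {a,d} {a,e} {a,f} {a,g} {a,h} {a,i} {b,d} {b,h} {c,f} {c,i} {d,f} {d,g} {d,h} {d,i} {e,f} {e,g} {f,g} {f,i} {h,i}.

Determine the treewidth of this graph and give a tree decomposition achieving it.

Treewidth 3.
One optimal decomposition is:
Bags: B1 = {a, d, f, i}  B2 = {a, d, h, i}  B3 = {a, b, d, h}  B4 = {a, d, f, g}  B5 = {a, e, f, g}  B6 = {a, c, f, i}
Tree: B1–B2, B2–B3, B1–B4, B4–B5, B1–B6

Every bag has size at most 4, so the width is 4 − 1 = 3 and tw(G) ≤ 3. For the lower bound, the 4 vertices {a, b, d, h} are pairwise adjacent, and any tree decomposition puts a clique entirely inside one bag — forcing width ≥ 3. Therefore the treewidth is 3.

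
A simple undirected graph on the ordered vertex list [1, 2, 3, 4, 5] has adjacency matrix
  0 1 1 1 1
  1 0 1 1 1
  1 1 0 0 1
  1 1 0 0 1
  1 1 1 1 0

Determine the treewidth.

3

A width-3 tree decomposition is:
Bags: B1 = {1, 2, 3, 5}  B2 = {1, 2, 4, 5}
Tree: B1–B2
Each bag holds 4 vertices, so the decomposition has width 3, which upper-bounds the treewidth. On the other hand G contains the 4-clique {1, 2, 3, 5}. A clique must lie in a single bag of any decomposition, so no decomposition can have width below 3. Hence tw(G) = 3 exactly.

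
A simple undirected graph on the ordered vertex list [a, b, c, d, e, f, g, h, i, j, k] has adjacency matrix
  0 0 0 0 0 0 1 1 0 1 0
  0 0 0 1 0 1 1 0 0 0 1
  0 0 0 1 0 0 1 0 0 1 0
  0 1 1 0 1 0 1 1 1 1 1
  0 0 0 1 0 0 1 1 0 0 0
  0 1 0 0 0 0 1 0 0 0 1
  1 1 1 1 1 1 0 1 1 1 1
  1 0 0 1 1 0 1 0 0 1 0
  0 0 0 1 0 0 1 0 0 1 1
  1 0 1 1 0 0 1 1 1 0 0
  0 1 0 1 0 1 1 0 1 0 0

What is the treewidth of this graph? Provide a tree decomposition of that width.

The largest bag has 4 vertices, giving width 3; this decomposition certifies tw(G) ≤ 3. For the lower bound, the 4 vertices {d, g, h, j} are pairwise adjacent, and any tree decomposition puts a clique entirely inside one bag — forcing width ≥ 3. The upper and lower bounds meet at 3, so that is the treewidth.

Treewidth 3.
Bags: B1 = {d, g, i, k}  B2 = {b, d, g, k}  B3 = {d, g, i, j}  B4 = {d, g, h, j}  B5 = {b, f, g, k}  B6 = {d, e, g, h}  B7 = {c, d, g, j}  B8 = {a, g, h, j}
Tree: B1–B2, B1–B3, B3–B4, B2–B5, B4–B6, B4–B7, B4–B8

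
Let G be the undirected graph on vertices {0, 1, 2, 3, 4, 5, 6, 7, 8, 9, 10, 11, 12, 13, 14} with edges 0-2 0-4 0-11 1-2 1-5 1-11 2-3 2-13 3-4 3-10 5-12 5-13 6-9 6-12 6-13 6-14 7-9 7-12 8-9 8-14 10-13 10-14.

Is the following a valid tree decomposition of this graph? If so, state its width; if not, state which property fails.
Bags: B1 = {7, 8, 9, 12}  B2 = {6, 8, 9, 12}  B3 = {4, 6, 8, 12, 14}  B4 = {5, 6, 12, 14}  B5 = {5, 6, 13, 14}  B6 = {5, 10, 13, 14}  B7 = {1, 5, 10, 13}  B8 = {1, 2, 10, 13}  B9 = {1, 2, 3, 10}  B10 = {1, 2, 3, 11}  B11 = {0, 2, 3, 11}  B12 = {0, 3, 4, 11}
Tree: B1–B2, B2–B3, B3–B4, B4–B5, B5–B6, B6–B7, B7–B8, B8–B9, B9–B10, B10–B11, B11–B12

No — bags containing vertex 4 are not connected in the tree.

A tree decomposition must satisfy three properties: every vertex lies in some bag; for every edge, both endpoints lie together in some bag; and for every vertex, the bags containing it form a connected subtree. Here bags containing vertex 4 are not connected in the tree, so the decomposition is invalid.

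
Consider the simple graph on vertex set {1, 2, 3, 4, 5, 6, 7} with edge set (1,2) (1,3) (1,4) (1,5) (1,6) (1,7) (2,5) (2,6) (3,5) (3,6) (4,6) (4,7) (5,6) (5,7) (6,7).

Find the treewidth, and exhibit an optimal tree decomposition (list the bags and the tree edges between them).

The largest bag has 4 vertices, giving width 3; this decomposition certifies tw(G) ≤ 3. Conversely, {1, 4, 6, 7} is a clique of size 4, and the vertices of any clique must share a bag in every tree decomposition; so some bag has ≥ 4 vertices and tw(G) ≥ 3. The upper and lower bounds meet at 3, so that is the treewidth.

Treewidth 3.
Bags: B1 = {1, 4, 6, 7}  B2 = {1, 5, 6, 7}  B3 = {1, 3, 5, 6}  B4 = {1, 2, 5, 6}
Tree: B1–B2, B2–B3, B2–B4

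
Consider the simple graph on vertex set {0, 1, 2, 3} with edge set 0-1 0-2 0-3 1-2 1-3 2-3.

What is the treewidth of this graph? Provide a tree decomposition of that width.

Treewidth 3.
Bags: B1 = {0, 1, 2, 3}
Tree: (single bag)

A single bag containing all 4 vertices is trivially a valid decomposition of width 3. Conversely, {0, 1, 2, 3} is a clique of size 4, and the vertices of any clique must share a bag in every tree decomposition; so some bag has ≥ 4 vertices and tw(G) ≥ 3. Hence tw(G) = 3 exactly.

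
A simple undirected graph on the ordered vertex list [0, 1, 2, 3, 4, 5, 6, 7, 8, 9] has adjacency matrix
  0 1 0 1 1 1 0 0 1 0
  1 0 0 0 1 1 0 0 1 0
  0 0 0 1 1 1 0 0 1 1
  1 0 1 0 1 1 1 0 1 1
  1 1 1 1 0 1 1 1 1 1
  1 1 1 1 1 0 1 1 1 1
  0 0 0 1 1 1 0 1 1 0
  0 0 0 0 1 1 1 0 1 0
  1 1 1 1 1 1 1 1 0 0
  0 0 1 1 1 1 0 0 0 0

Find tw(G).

A width-4 tree decomposition is:
Bags: B1 = {0, 3, 4, 5, 8}  B2 = {3, 4, 5, 6, 8}  B3 = {0, 1, 4, 5, 8}  B4 = {2, 3, 4, 5, 8}  B5 = {2, 3, 4, 5, 9}  B6 = {4, 5, 6, 7, 8}
Tree: B1–B2, B1–B3, B2–B4, B4–B5, B2–B6
The largest bag has 5 vertices, giving width 4; this decomposition certifies tw(G) ≤ 4. On the other hand G contains the 5-clique {0, 1, 4, 5, 8}. A clique must lie in a single bag of any decomposition, so no decomposition can have width below 4. Combining the bounds, tw(G) = 4.

4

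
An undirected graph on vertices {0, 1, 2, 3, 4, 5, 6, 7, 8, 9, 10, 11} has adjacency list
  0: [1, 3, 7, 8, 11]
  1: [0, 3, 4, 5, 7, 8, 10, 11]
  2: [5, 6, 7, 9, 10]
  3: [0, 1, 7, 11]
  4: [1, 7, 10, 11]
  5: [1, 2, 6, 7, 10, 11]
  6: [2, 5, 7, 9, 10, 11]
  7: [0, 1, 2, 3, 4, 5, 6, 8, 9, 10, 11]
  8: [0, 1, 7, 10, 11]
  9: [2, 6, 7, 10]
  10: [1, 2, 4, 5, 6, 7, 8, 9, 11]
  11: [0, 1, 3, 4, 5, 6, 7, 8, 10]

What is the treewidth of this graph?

4

A width-4 tree decomposition is:
Bags: B1 = {0, 1, 7, 8, 11}  B2 = {1, 7, 8, 10, 11}  B3 = {0, 1, 3, 7, 11}  B4 = {1, 5, 7, 10, 11}  B5 = {1, 4, 7, 10, 11}  B6 = {5, 6, 7, 10, 11}  B7 = {2, 5, 6, 7, 10}  B8 = {2, 6, 7, 9, 10}
Tree: B1–B2, B1–B3, B2–B4, B2–B5, B4–B6, B6–B7, B7–B8
The largest bag has 5 vertices, giving width 4; this decomposition certifies tw(G) ≤ 4. For the lower bound, the 5 vertices {0, 1, 7, 8, 11} are pairwise adjacent, and any tree decomposition puts a clique entirely inside one bag — forcing width ≥ 4. The upper and lower bounds meet at 4, so that is the treewidth.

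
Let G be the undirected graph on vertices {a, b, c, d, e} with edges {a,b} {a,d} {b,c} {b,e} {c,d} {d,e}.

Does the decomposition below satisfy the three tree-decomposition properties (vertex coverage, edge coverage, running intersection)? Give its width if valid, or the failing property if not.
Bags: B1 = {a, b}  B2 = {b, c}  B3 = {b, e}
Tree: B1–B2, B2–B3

A tree decomposition must satisfy three properties: every vertex lies in some bag; for every edge, both endpoints lie together in some bag; and for every vertex, the bags containing it form a connected subtree. Here vertex d appears in no bag, so the decomposition is invalid.

No — vertex d appears in no bag.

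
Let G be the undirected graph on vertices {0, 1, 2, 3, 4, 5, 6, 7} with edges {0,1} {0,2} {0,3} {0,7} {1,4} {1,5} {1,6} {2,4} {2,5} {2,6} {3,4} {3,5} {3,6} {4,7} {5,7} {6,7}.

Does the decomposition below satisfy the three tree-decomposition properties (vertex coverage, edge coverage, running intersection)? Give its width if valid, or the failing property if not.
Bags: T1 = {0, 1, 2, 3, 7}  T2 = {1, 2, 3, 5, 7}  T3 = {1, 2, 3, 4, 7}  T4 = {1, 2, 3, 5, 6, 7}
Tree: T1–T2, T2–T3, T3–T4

No — bags containing vertex 5 are not connected in the tree.

A tree decomposition must satisfy three properties: every vertex lies in some bag; for every edge, both endpoints lie together in some bag; and for every vertex, the bags containing it form a connected subtree. Here bags containing vertex 5 are not connected in the tree, so the decomposition is invalid.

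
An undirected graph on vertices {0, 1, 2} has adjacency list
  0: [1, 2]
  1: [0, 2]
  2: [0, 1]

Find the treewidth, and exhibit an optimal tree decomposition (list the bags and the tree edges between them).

Treewidth 2.
Bags: B1 = {0, 1, 2}
Tree: (single bag)

With just one bag of size 3, the width is 3 − 1 = 2, so tw(G) ≤ 2. For the lower bound, the 3 vertices {0, 1, 2} are pairwise adjacent, and any tree decomposition puts a clique entirely inside one bag — forcing width ≥ 2. Hence tw(G) = 2 exactly.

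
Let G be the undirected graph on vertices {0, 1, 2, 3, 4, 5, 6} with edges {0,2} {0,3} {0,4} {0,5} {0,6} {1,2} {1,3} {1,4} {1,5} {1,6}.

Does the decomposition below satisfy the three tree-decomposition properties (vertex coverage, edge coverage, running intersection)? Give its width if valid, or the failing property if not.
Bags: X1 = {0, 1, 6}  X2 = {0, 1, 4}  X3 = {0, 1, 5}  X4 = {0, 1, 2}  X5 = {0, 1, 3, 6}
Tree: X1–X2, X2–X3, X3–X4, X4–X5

A tree decomposition must satisfy three properties: every vertex lies in some bag; for every edge, both endpoints lie together in some bag; and for every vertex, the bags containing it form a connected subtree. Here bags containing vertex 6 are not connected in the tree, so the decomposition is invalid.

No — bags containing vertex 6 are not connected in the tree.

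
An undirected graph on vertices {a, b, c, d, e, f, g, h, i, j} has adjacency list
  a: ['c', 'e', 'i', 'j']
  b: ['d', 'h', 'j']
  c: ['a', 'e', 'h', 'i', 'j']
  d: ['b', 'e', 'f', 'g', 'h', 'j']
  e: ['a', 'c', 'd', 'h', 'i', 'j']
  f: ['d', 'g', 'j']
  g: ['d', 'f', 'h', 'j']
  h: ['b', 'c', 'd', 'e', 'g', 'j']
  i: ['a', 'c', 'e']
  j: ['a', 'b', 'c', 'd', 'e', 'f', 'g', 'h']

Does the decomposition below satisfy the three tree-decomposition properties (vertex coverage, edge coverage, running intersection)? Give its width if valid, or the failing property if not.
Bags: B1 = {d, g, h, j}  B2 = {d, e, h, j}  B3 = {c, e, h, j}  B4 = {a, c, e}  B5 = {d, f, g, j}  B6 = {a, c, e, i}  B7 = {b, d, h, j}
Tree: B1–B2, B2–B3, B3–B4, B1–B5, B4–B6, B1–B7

A tree decomposition must satisfy three properties: every vertex lies in some bag; for every edge, both endpoints lie together in some bag; and for every vertex, the bags containing it form a connected subtree. Here edge (j,a) lies in no bag, so the decomposition is invalid.

No — edge (j,a) lies in no bag.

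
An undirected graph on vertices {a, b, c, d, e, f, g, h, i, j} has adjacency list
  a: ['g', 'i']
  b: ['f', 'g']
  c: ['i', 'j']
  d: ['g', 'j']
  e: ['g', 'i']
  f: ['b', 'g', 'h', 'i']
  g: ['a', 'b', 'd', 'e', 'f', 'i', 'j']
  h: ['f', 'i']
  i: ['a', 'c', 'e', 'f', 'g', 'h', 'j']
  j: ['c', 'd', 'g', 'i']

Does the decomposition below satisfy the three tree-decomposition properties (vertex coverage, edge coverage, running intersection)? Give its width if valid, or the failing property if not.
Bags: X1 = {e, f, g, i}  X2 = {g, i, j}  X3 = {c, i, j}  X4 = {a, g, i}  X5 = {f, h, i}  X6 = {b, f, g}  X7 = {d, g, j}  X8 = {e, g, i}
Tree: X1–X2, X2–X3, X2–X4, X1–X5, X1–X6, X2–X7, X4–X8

No — bags containing vertex e are not connected in the tree.

A tree decomposition must satisfy three properties: every vertex lies in some bag; for every edge, both endpoints lie together in some bag; and for every vertex, the bags containing it form a connected subtree. Here bags containing vertex e are not connected in the tree, so the decomposition is invalid.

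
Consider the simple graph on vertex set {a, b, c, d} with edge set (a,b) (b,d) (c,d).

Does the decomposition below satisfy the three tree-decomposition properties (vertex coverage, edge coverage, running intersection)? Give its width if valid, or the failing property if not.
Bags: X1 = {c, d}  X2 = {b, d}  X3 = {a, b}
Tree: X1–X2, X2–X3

Vertex coverage: the bags together contain {a, b, c, d}, the full vertex set. Edge coverage: each edge of G has both endpoints in at least one bag. Running intersection: for every vertex, the bags containing it form a connected subtree. All three properties hold, so this is a valid tree decomposition of width max|bag| − 1 = 1, and hence tw(G) ≤ 1.

Yes; width 1.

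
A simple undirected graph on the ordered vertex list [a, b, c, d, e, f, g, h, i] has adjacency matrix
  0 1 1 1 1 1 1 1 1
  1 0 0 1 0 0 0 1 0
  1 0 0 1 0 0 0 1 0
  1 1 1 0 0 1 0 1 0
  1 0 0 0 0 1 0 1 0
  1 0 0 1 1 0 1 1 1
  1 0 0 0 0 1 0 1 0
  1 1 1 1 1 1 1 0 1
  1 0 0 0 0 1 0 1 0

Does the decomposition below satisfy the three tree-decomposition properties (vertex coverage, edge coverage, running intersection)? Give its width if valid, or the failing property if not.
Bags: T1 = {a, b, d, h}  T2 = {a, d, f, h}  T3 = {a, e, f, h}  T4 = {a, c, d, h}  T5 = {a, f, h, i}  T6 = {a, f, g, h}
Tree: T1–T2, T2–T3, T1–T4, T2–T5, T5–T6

Checking the three conditions: (i) the bags cover all of {a, b, c, d, e, f, g, h, i}; (ii) for each edge, some bag contains both endpoints; (iii) the bags containing any fixed vertex form a subtree. All hold, so the decomposition is valid with width 4 − 1 = 3.

Yes; width 3.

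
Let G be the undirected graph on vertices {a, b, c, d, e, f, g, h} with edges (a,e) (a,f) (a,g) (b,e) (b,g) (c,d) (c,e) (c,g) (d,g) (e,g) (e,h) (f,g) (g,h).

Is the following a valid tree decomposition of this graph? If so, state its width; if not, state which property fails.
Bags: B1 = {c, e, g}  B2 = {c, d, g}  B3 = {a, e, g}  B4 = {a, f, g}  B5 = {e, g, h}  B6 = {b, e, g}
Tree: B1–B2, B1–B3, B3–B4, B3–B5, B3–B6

Yes; width 2.

Checking the three conditions: (i) the bags cover all of {a, b, c, d, e, f, g, h}; (ii) for each edge, some bag contains both endpoints; (iii) the bags containing any fixed vertex form a subtree. All hold, so the decomposition is valid with width 3 − 1 = 2.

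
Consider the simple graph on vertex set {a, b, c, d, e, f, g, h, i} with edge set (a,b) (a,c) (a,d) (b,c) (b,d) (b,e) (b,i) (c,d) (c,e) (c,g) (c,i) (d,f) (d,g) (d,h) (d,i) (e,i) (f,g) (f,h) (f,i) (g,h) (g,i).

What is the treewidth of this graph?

A width-3 tree decomposition is:
Bags: B1 = {d, f, g, i}  B2 = {c, d, g, i}  B3 = {b, c, d, i}  B4 = {b, c, e, i}  B5 = {d, f, g, h}  B6 = {a, b, c, d}
Tree: B1–B2, B2–B3, B3–B4, B1–B5, B3–B6
Each bag holds 4 vertices, so the decomposition has width 3, which upper-bounds the treewidth. For the lower bound, the 4 vertices {c, d, g, i} are pairwise adjacent, and any tree decomposition puts a clique entirely inside one bag — forcing width ≥ 3. The upper and lower bounds meet at 3, so that is the treewidth.

3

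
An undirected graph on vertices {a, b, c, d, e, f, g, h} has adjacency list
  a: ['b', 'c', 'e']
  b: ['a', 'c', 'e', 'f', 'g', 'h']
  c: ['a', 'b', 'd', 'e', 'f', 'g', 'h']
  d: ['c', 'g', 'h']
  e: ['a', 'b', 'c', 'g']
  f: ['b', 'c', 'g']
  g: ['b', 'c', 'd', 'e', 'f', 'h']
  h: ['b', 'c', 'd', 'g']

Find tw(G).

A width-3 tree decomposition is:
Bags: B1 = {b, c, e, g}  B2 = {b, c, f, g}  B3 = {b, c, g, h}  B4 = {a, b, c, e}  B5 = {c, d, g, h}
Tree: B1–B2, B1–B3, B1–B4, B3–B5
Every bag has size at most 4, so the width is 4 − 1 = 3 and tw(G) ≤ 3. For the lower bound, the 4 vertices {c, d, g, h} are pairwise adjacent, and any tree decomposition puts a clique entirely inside one bag — forcing width ≥ 3. The upper and lower bounds meet at 3, so that is the treewidth.

3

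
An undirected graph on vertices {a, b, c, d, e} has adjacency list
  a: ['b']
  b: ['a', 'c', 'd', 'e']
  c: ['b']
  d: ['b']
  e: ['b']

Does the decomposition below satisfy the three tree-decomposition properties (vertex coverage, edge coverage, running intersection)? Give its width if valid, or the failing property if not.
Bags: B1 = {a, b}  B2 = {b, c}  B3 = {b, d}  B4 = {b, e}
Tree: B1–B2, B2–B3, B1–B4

Yes; width 1.

Checking the three conditions: (i) the bags cover all of {a, b, c, d, e}; (ii) for each edge, some bag contains both endpoints; (iii) the bags containing any fixed vertex form a subtree. All hold, so the decomposition is valid with width 2 − 1 = 1.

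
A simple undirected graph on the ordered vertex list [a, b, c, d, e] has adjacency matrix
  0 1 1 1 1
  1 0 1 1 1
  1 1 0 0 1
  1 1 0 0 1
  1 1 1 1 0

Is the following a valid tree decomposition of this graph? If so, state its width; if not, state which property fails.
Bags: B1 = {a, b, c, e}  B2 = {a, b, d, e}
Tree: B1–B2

Yes; width 3.

Checking the three conditions: (i) the bags cover all of {a, b, c, d, e}; (ii) for each edge, some bag contains both endpoints; (iii) the bags containing any fixed vertex form a subtree. All hold, so the decomposition is valid with width 4 − 1 = 3.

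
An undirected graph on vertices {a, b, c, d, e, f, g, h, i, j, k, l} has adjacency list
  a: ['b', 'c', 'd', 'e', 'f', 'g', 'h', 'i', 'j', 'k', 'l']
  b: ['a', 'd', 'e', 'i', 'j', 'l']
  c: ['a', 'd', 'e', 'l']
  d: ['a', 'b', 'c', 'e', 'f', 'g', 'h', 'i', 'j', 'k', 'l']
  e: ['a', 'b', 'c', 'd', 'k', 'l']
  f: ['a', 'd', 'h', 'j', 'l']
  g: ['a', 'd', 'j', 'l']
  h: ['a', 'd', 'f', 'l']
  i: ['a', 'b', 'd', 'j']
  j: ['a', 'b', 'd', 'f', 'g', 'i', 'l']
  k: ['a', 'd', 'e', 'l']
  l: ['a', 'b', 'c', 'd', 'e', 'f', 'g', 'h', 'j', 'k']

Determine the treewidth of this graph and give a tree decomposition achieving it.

The largest bag has 5 vertices, giving width 4; this decomposition certifies tw(G) ≤ 4. Conversely, {a, d, f, h, l} is a clique of size 5, and the vertices of any clique must share a bag in every tree decomposition; so some bag has ≥ 5 vertices and tw(G) ≥ 4. The upper and lower bounds meet at 4, so that is the treewidth.

Treewidth 4.
One optimal decomposition is:
Bags: B1 = {a, b, d, j, l}  B2 = {a, b, d, e, l}  B3 = {a, d, f, j, l}  B4 = {a, b, d, i, j}  B5 = {a, d, g, j, l}  B6 = {a, d, f, h, l}  B7 = {a, c, d, e, l}  B8 = {a, d, e, k, l}
Tree: B1–B2, B1–B3, B1–B4, B3–B5, B3–B6, B2–B7, B7–B8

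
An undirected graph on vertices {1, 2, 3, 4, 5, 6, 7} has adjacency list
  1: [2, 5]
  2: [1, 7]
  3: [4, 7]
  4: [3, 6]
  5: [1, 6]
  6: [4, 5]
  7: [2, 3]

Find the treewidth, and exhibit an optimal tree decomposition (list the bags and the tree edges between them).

Every bag has size at most 3, so the width is 3 − 1 = 2 and tw(G) ≤ 2. For the lower bound, G contains the cycle 1–5–6–4–3–7–2–1, so G is not a forest; only forests have treewidth ≤ 1, hence tw(G) ≥ 2. Hence tw(G) = 2 exactly.

Treewidth 2.
One such decomposition:
Bags: B1 = {1, 5, 6}  B2 = {1, 4, 6}  B3 = {1, 3, 4}  B4 = {1, 3, 7}  B5 = {1, 2, 7}
Tree: B1–B2, B2–B3, B3–B4, B4–B5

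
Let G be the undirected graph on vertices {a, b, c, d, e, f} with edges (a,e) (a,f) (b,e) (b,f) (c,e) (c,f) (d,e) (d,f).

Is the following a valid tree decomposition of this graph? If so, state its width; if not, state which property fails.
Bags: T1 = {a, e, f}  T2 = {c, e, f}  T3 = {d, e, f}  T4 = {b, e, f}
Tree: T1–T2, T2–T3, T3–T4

Yes; width 2.

Every vertex of G appears in some bag (union = {a, b, c, d, e, f}); every edge is covered by a bag; and for each vertex v the set of bags containing v is connected in the bag tree. The decomposition is therefore valid. The largest bag has 3 vertices, so the width is 2.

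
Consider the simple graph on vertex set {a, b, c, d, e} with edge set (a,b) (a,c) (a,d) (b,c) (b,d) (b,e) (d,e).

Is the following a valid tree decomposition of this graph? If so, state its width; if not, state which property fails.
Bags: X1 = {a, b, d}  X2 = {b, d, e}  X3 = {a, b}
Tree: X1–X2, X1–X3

A tree decomposition must satisfy three properties: every vertex lies in some bag; for every edge, both endpoints lie together in some bag; and for every vertex, the bags containing it form a connected subtree. Here vertex c appears in no bag, so the decomposition is invalid.

No — vertex c appears in no bag.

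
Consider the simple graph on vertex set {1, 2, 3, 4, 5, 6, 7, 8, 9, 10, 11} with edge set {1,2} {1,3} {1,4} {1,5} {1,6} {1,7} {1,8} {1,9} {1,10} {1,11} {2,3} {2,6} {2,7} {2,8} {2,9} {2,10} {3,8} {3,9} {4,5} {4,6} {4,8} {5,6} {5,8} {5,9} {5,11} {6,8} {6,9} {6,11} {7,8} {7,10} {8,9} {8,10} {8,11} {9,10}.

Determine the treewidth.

A width-4 tree decomposition is:
Bags: B1 = {1, 5, 6, 8, 9}  B2 = {1, 2, 6, 8, 9}  B3 = {1, 2, 3, 8, 9}  B4 = {1, 4, 5, 6, 8}  B5 = {1, 2, 8, 9, 10}  B6 = {1, 5, 6, 8, 11}  B7 = {1, 2, 7, 8, 10}
Tree: B1–B2, B2–B3, B1–B4, B3–B5, B4–B6, B5–B7
Each bag holds 5 vertices, so the decomposition has width 4, which upper-bounds the treewidth. On the other hand G contains the 5-clique {1, 2, 8, 9, 10}. A clique must lie in a single bag of any decomposition, so no decomposition can have width below 4. Hence tw(G) = 4 exactly.

4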